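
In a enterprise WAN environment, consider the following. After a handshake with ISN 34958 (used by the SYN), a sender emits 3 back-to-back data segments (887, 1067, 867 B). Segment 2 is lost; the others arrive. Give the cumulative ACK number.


SYN uses sequence number 34958; first data byte = ISN + 1 = 34959.
Segment 1: SEQ = 34959, len = 887 B, covers [34959, 35845]
Segment 2: SEQ = 35846, len = 1067 B, covers [35846, 36912] [LOST]
Segment 3: SEQ = 36913, len = 867 B, covers [36913, 37779]
In-order data received: bytes [34959, 35845] (segments 1..1).
Segment 2 missing -> gap begins at byte 35846; later segments buffered out of order.
Cumulative ACK = next expected in-order byte = 34959 + 887 = 35846

35846


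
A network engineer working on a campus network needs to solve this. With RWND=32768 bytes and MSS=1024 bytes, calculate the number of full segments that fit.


Given: RWND = 32768 bytes, MSS = 1024 bytes
Full segments = floor(RWND / MSS)
Full segments = floor(32768 / 1024)
Full segments = floor(32.0) = 32

32


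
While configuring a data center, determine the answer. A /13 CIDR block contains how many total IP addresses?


Given: CIDR prefix /13
Host bits = 32 - 13 = 19
Total addresses = 2^19 = 524288

524288


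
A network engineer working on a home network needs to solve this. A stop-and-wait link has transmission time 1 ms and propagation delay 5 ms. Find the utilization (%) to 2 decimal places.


Given: Ttrans = 1 ms, Tprop = 5 ms
RTT = 2 * Tprop = 2 * 5 = 10 ms
U = Ttrans / (Ttrans + RTT)
U = 1 / (1 + 10)
U = 1 / 11 = 0.090909
U% = 9.09%

9.09


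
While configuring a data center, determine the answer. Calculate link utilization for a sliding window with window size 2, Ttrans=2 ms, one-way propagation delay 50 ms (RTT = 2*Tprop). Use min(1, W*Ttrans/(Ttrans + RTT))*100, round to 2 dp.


Given: W = 2, Ttrans = 2 ms, RTT = 100 ms (= 2 * Tprop, Tprop = 50 ms)
Cycle time = Ttrans + RTT = 2 + 100 = 102 ms (first packet sent until its ACK returns)
W * Ttrans = 2 * 2 = 4 ms of sending per cycle
W * Ttrans / (Ttrans + RTT) = 4 / 102 = 0.039216
U = min(1, 0.039216) = 0.039216
U% = 3.92%

3.92


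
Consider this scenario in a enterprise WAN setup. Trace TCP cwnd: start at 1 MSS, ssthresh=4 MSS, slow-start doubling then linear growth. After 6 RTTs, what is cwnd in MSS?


RTT 0: cwnd = 1 MSS (initial)
RTT 1: cwnd = 2 MSS (slow start, doubled)
RTT 2: cwnd = 4 MSS (slow start, doubled)
RTT 3: cwnd = 5 MSS (congestion avoidance, +1)
RTT 4: cwnd = 6 MSS (congestion avoidance, +1)
RTT 5: cwnd = 7 MSS (congestion avoidance, +1)
RTT 6: cwnd = 8 MSS (congestion avoidance, +1)

8


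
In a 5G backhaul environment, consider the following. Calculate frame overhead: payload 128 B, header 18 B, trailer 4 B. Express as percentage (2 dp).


Given: payload = 128 B, header = 18 B, trailer = 4 B
Overhead bytes = header + trailer = 18 + 4 = 22
Total frame = payload + overhead = 128 + 22 = 150
Overhead % = 22 / 150 * 100 = 14.6667% -> 14.67% (2 dp)

14.67


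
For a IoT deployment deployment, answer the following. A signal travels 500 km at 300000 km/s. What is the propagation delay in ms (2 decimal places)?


Given: distance = 500 km, speed = 300000 km/s
Delay = distance / speed = 500 / 300000 seconds
Delay in ms = 500 * 1000 / 300000
Delay = 1.6667 ms
Rounded to 2 dp = 1.67 ms

1.67


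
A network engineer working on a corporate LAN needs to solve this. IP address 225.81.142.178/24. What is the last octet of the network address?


Given: IP = 225.81.142.178, prefix = /24
Subnet mask = 255.255.255.0
Last octet of IP: 178
Last octet of mask: 0
Network last octet = 178 AND 0 = 0

0


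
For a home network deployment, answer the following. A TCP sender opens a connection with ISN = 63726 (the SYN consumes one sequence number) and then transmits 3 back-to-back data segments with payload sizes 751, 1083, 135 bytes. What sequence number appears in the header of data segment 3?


The SYN occupies sequence number ISN = 63726, so the first data byte is ISN + 1 = 63727.
SEQ of data segment i = (ISN + 1) + sum of payload sizes of segments 1..i-1.
Segment 1: SEQ = 63727, payload = 751 bytes
Segment 2: SEQ = 64478, payload = 1083 bytes
Segment 3: SEQ = 65561, payload = 135 bytes
SEQ of segment 3 = 63727 + 751 + 1083 = 65561

65561


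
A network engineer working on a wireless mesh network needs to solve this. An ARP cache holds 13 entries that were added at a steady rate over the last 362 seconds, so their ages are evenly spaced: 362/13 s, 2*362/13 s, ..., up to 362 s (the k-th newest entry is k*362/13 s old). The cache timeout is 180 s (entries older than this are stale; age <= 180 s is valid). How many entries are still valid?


Ages are k * 362/13 s for k = 1..13 (spacing = 27.8462 s).
Entry k is valid iff k * 362/13 <= 180 iff k <= 13 * 180 / 362 = 6.4641
n_valid = floor(6.4641) = 6
(n_stale = 13 - 6 = 7)

6


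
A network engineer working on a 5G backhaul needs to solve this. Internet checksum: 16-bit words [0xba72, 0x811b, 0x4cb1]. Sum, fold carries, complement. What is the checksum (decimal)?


Given words: [0xba72, 0x811b, 0x4cb1]
Step 1: Sum all words
Raw sum = 47730 + 33051 + 19633 = 100414
Step 2: Fold carry: (34878 + 1) = 34879
One's complement = ~34879 & 0xFFFF = 30656

30656


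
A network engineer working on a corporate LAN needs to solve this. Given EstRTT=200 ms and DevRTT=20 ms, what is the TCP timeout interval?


Given: EstRTT = 200 ms, DevRTT = 20 ms
Timeout = EstRTT + 4 * DevRTT
4 * DevRTT = 4 * 20 = 80
Timeout = 200 + 80 = 280 ms

280


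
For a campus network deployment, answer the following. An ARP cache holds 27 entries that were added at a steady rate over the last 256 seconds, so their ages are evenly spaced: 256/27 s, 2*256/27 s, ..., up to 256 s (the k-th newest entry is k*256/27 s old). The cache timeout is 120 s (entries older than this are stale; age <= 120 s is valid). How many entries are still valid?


Ages are k * 256/27 s for k = 1..27 (spacing = 9.4815 s).
Entry k is valid iff k * 256/27 <= 120 iff k <= 27 * 120 / 256 = 12.6562
n_valid = floor(12.6562) = 12
(n_stale = 27 - 12 = 15)

12


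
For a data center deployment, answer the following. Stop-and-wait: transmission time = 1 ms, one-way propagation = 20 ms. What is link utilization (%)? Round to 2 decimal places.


Given: Ttrans = 1 ms, Tprop = 20 ms
RTT = 2 * Tprop = 2 * 20 = 40 ms
U = Ttrans / (Ttrans + RTT)
U = 1 / (1 + 40)
U = 1 / 41 = 0.02439
U% = 2.44%

2.44


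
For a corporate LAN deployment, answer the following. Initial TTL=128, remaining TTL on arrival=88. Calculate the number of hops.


Given: initial TTL = 128, received TTL = 88
Hops = initial TTL - received TTL
Hops = 128 - 88 = 40

40


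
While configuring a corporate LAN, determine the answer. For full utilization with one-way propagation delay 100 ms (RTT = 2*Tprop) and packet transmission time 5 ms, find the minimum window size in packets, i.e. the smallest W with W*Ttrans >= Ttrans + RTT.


Given: Ttrans = 5 ms, RTT = 200 ms (= 2 * Tprop, Tprop = 100 ms)
Time until first ACK returns = Ttrans + RTT = 5 + 200 = 205 ms
Need W * Ttrans >= Ttrans + RTT  ->  W >= (Ttrans + RTT) / Ttrans
(Ttrans + RTT) / Ttrans = 205 / 5 = 41
W_min = ceil(41) = 41

41


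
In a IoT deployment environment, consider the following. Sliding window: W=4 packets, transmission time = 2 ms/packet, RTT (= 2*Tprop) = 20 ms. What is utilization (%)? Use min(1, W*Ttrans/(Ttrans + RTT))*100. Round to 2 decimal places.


Given: W = 4, Ttrans = 2 ms, RTT = 20 ms (= 2 * Tprop, Tprop = 10 ms)
Cycle time = Ttrans + RTT = 2 + 20 = 22 ms (first packet sent until its ACK returns)
W * Ttrans = 4 * 2 = 8 ms of sending per cycle
W * Ttrans / (Ttrans + RTT) = 8 / 22 = 0.363636
U = min(1, 0.363636) = 0.363636
U% = 36.36%

36.36


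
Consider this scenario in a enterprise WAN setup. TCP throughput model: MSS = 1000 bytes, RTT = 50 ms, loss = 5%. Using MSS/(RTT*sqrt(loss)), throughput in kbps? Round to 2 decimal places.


Given: MSS = 1000 bytes, RTT = 50 ms, loss = 5%
RTT in seconds = 50 / 1000 = 0.05
Loss rate = 5% = 0.05
sqrt(loss) = sqrt(0.05) = 0.223606797750
Throughput (bytes/s) = 1000 / (0.05 * 0.223606797750) = 89442.7191
Throughput (kbps) = 89442.7191 * 8 / 1000 = 715.541753 -> 715.54 kbps (2 dp)

715.54


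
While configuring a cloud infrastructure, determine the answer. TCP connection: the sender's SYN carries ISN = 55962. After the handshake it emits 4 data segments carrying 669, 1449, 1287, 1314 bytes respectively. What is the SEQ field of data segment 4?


The SYN occupies sequence number ISN = 55962, so the first data byte is ISN + 1 = 55963.
SEQ of data segment i = (ISN + 1) + sum of payload sizes of segments 1..i-1.
Segment 1: SEQ = 55963, payload = 669 bytes
Segment 2: SEQ = 56632, payload = 1449 bytes
Segment 3: SEQ = 58081, payload = 1287 bytes
Segment 4: SEQ = 59368, payload = 1314 bytes
SEQ of segment 4 = 55963 + 669 + 1449 + 1287 = 59368

59368


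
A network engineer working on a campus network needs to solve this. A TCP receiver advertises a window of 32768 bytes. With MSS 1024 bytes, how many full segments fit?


Given: RWND = 32768 bytes, MSS = 1024 bytes
Full segments = floor(RWND / MSS)
Full segments = floor(32768 / 1024)
Full segments = floor(32.0) = 32

32


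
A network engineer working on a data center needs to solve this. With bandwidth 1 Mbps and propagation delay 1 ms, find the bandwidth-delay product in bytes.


Given: bandwidth = 1 Mbps, delay = 1 ms
BDP in bits = 1 * 10^6 * 1 / 1000
BDP in bits = 1000
BDP in bytes = 1000 / 8 = 125

125


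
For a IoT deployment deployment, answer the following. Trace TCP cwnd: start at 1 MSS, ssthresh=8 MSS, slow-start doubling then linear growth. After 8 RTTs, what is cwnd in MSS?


RTT 0: cwnd = 1 MSS (initial)
RTT 1: cwnd = 2 MSS (slow start, doubled)
RTT 2: cwnd = 4 MSS (slow start, doubled)
RTT 3: cwnd = 8 MSS (slow start, doubled)
RTT 4: cwnd = 9 MSS (congestion avoidance, +1)
RTT 5: cwnd = 10 MSS (congestion avoidance, +1)
RTT 6: cwnd = 11 MSS (congestion avoidance, +1)
RTT 7: cwnd = 12 MSS (congestion avoidance, +1)
RTT 8: cwnd = 13 MSS (congestion avoidance, +1)

13


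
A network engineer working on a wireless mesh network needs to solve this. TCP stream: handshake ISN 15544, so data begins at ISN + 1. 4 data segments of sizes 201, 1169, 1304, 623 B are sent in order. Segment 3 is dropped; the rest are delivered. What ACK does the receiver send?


SYN uses sequence number 15544; first data byte = ISN + 1 = 15545.
Segment 1: SEQ = 15545, len = 201 B, covers [15545, 15745]
Segment 2: SEQ = 15746, len = 1169 B, covers [15746, 16914]
Segment 3: SEQ = 16915, len = 1304 B, covers [16915, 18218] [LOST]
Segment 4: SEQ = 18219, len = 623 B, covers [18219, 18841]
In-order data received: bytes [15545, 16914] (segments 1..2).
Segment 3 missing -> gap begins at byte 16915; later segments buffered out of order.
Cumulative ACK = next expected in-order byte = 15545 + 201 + 1169 = 16915

16915


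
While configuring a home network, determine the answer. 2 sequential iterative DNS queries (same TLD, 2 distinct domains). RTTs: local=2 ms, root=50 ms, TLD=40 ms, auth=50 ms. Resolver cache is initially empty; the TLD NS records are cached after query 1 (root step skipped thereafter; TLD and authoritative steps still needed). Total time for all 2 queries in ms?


Lookup 1 (cold cache): local + root + TLD + auth = 2 + 50 + 40 + 50 = 142 ms
Lookups 2..2 (TLD NS cached -> skip root; new domain -> still ask TLD and auth): local + TLD + auth = 2 + 40 + 50 = 92 ms each
Remaining 1 lookups: 1 * 92 = 92 ms
Total = 142 + 92 = 234 ms

234


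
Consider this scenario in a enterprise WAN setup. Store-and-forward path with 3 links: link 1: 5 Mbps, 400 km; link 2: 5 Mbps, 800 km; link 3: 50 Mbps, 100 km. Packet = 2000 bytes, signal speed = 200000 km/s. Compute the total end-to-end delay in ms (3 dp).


Packet = 2000 bytes = 16000 bits. Store-and-forward: sum (t_trans + t_prop) per link.
Link 1: t_trans = 16000/(5*10^6) s = 3.2000 ms; t_prop = 400/200000 s = 2.0000 ms; subtotal = 5.2000 ms
Link 2: t_trans = 16000/(5*10^6) s = 3.2000 ms; t_prop = 800/200000 s = 4.0000 ms; subtotal = 7.2000 ms
Link 3: t_trans = 16000/(50*10^6) s = 0.3200 ms; t_prop = 100/200000 s = 0.5000 ms; subtotal = 0.8200 ms
End-to-end = 5.2000 + 7.2000 + 0.8200 = 13.2200 ms -> 13.220 ms (3 dp)

13.220


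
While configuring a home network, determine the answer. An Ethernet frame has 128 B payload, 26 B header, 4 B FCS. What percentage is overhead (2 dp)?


Given: payload = 128 B, header = 26 B, trailer = 4 B
Overhead bytes = header + trailer = 26 + 4 = 30
Total frame = payload + overhead = 128 + 30 = 158
Overhead % = 30 / 158 * 100 = 18.9873% -> 18.99% (2 dp)

18.99


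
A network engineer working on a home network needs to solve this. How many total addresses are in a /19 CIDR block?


Given: CIDR prefix /19
Host bits = 32 - 19 = 13
Total addresses = 2^13 = 8192

8192


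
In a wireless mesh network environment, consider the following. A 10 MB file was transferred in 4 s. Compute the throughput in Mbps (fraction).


Given: file = 10 MB, time = 4 s
File in Mb = 10 * 8 = 80 Mb
Throughput = 80 / 4 Mbps
Throughput = 20 Mbps

20


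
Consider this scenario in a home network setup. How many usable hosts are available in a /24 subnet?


Given: subnet mask /24
Host bits = 32 - 24 = 8
Total addresses = 2^8 = 256
Usable hosts = 256 - 2 (network + broadcast) = 254

254


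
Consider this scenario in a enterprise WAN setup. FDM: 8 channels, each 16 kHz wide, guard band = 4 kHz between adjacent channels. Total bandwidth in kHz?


Given: 8 channels, 16 kHz each, guard = 4 kHz
Channel bandwidth = 8 * 16 = 128 kHz
Guard bands = 7 gaps * 4 kHz = 28 kHz
Total = 128 + 28 = 156 kHz

156


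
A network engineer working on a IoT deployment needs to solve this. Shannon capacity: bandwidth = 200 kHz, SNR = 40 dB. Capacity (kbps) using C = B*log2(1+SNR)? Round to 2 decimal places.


Given: B = 200 kHz, SNR = 40 dB
SNR linear = 10^(40/10) = 10000
1 + SNR = 10001
log2(10001) = 13.2878566418
C = 200 * 1000 * 13.2878566418 = 2657571.3284 bps
C = 2657.571328 kbps -> 2657.57 kbps (2 dp)

2657.57


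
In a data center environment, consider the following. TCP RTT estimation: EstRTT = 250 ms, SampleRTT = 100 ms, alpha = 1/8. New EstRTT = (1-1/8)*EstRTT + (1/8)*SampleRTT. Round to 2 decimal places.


Given: EstRTT = 250 ms, SampleRTT = 100 ms, alpha = 1/8
New EstRTT = (1 - alpha) * EstRTT + alpha * SampleRTT
(7/8) * 250 = 218.75
(1/8) * 100 = 12.5
New EstRTT = 218.75 + 12.5 = 231.25 ms -> 231.25 ms (2 dp)

231.25


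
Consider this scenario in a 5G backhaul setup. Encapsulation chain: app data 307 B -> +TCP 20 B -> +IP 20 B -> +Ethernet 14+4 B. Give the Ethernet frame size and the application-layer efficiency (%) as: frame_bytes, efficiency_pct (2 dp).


TCP segment = 307 + 20 = 327 B
IP packet = 327 + 20 = 347 B
Ethernet frame = 347 + 14 + 4 = 365 B
Efficiency = app / frame = 307 / 365 = 0.841096 = 84.1096% -> 84.11% (2 dp)

365, 84.11


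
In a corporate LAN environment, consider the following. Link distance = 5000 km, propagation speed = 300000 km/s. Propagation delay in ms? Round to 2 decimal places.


Given: distance = 5000 km, speed = 300000 km/s
Delay = distance / speed = 5000 / 300000 seconds
Delay in ms = 5000 * 1000 / 300000
Delay = 16.6667 ms
Rounded to 2 dp = 16.67 ms

16.67


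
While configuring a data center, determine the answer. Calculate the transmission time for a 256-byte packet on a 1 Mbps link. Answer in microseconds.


Given: packet = 256 bytes, bandwidth = 1 Mbps
Packet in bits = 256 * 8 = 2048 bits
Bandwidth = 1 * 10^6 = 1000000 bps
Time = 2048 / 1000000 seconds
Time in us = 2048 * 10^6 / 1000000 = 2048

2048


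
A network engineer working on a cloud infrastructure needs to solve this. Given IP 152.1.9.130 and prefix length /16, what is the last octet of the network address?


Given: IP = 152.1.9.130, prefix = /16
Subnet mask = 255.255.0.0
Last octet of IP: 130
Last octet of mask: 0
Network last octet = 130 AND 0 = 0

0


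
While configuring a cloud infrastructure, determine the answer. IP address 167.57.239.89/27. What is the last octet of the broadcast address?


Given: IP = 167.57.239.89, prefix = /27
Host bits = 32 - 27 = 5
Network last octet = 89 AND mask = 64
Host part size = 2^5 - 1 = 31
Broadcast last octet = 64 OR 31 = 95

95


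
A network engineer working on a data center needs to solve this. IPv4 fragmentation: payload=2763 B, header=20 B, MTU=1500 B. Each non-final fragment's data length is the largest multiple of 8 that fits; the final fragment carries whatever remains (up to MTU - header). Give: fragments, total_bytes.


Max data per non-final fragment = floor((MTU - header)/8)*8 = floor((1500 - 20)/8)*8 = floor(1480/8)*8 = 1480 B
Final fragment needs no 8-byte alignment: it can carry up to MTU - header = 1480 B
Non-final fragments needed = ceil((payload - 1480) / 1480) = ceil(1283/1480) = ceil(0.8669) = 1
Number of fragments = 1 + 1 = 2
Fragment sizes (data): 1 * 1480 B + 1283 B (last, 1283 <= 1480 OK)
Total bytes sent = payload + n_frags * header = 2763 + 2*20 = 2763 + 40 = 2803 B

2, 2803


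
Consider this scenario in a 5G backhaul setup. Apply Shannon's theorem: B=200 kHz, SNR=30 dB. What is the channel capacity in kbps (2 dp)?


Given: B = 200 kHz, SNR = 30 dB
SNR linear = 10^(30/10) = 1000
1 + SNR = 1001
log2(1001) = 9.9672262588
C = 200 * 1000 * 9.9672262588 = 1993445.2518 bps
C = 1993.445252 kbps -> 1993.45 kbps (2 dp)

1993.45


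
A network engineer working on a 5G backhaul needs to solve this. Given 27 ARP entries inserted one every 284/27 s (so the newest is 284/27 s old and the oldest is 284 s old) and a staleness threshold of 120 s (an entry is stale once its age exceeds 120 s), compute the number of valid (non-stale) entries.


Ages are k * 284/27 s for k = 1..27 (spacing = 10.5185 s).
Entry k is valid iff k * 284/27 <= 120 iff k <= 27 * 120 / 284 = 11.4085
n_valid = floor(11.4085) = 11
(n_stale = 27 - 11 = 16)

11


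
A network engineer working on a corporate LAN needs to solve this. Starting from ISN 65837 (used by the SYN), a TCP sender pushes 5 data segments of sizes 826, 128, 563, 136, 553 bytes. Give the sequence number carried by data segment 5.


The SYN occupies sequence number ISN = 65837, so the first data byte is ISN + 1 = 65838.
SEQ of data segment i = (ISN + 1) + sum of payload sizes of segments 1..i-1.
Segment 1: SEQ = 65838, payload = 826 bytes
Segment 2: SEQ = 66664, payload = 128 bytes
Segment 3: SEQ = 66792, payload = 563 bytes
Segment 4: SEQ = 67355, payload = 136 bytes
Segment 5: SEQ = 67491, payload = 553 bytes
SEQ of segment 5 = 65838 + 826 + 128 + 563 + 136 = 67491

67491


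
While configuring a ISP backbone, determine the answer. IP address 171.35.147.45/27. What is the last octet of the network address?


Given: IP = 171.35.147.45, prefix = /27
Subnet mask = 255.255.255.224
Last octet of IP: 45
Last octet of mask: 224
Network last octet = 45 AND 224 = 32

32


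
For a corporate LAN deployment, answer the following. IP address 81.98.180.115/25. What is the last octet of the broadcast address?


Given: IP = 81.98.180.115, prefix = /25
Host bits = 32 - 25 = 7
Network last octet = 115 AND mask = 0
Host part size = 2^7 - 1 = 127
Broadcast last octet = 0 OR 127 = 127

127


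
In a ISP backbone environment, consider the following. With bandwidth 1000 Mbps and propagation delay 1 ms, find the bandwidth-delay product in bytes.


Given: bandwidth = 1000 Mbps, delay = 1 ms
BDP in bits = 1000 * 10^6 * 1 / 1000
BDP in bits = 1000000
BDP in bytes = 1000000 / 8 = 125000

125000


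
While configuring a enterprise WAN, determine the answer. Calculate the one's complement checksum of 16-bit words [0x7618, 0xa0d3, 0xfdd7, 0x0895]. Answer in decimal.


Given words: [0x7618, 0xa0d3, 0xfdd7, 0x0895]
Step 1: Sum all words
Raw sum = 30232 + 41171 + 64983 + 2197 = 138583
Step 2: Fold carry: (7511 + 2) = 7513
One's complement = ~7513 & 0xFFFF = 58022

58022


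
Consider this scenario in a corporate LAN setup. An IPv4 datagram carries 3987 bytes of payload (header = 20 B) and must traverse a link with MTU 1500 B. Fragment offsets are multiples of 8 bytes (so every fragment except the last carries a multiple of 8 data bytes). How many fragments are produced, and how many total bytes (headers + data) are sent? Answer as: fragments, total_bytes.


Max data per non-final fragment = floor((MTU - header)/8)*8 = floor((1500 - 20)/8)*8 = floor(1480/8)*8 = 1480 B
Final fragment needs no 8-byte alignment: it can carry up to MTU - header = 1480 B
Non-final fragments needed = ceil((payload - 1480) / 1480) = ceil(2507/1480) = ceil(1.6939) = 2
Number of fragments = 2 + 1 = 3
Fragment sizes (data): 2 * 1480 B + 1027 B (last, 1027 <= 1480 OK)
Total bytes sent = payload + n_frags * header = 3987 + 3*20 = 3987 + 60 = 4047 B

3, 4047


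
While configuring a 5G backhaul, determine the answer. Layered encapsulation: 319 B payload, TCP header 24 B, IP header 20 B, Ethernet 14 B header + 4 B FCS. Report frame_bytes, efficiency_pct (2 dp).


TCP segment = 319 + 24 = 343 B
IP packet = 343 + 20 = 363 B
Ethernet frame = 363 + 14 + 4 = 381 B
Efficiency = app / frame = 319 / 381 = 0.837270 = 83.7270% -> 83.73% (2 dp)

381, 83.73


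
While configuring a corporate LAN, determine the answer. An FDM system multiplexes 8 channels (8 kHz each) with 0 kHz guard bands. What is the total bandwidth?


Given: 8 channels, 8 kHz each, guard = 0 kHz
Channel bandwidth = 8 * 8 = 64 kHz
Guard bands = 7 gaps * 0 kHz = 0 kHz
Total = 64 + 0 = 64 kHz

64


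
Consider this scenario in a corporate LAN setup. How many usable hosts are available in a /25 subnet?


Given: subnet mask /25
Host bits = 32 - 25 = 7
Total addresses = 2^7 = 128
Usable hosts = 128 - 2 (network + broadcast) = 126

126


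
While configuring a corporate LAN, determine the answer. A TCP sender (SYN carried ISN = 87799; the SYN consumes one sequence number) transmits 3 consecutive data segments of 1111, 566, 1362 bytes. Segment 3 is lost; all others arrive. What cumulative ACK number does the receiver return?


SYN uses sequence number 87799; first data byte = ISN + 1 = 87800.
Segment 1: SEQ = 87800, len = 1111 B, covers [87800, 88910]
Segment 2: SEQ = 88911, len = 566 B, covers [88911, 89476]
Segment 3: SEQ = 89477, len = 1362 B, covers [89477, 90838] [LOST]
In-order data received: bytes [87800, 89476] (segments 1..2).
Segment 3 missing -> gap begins at byte 89477.
Cumulative ACK = next expected in-order byte = 87800 + 1111 + 566 = 89477

89477


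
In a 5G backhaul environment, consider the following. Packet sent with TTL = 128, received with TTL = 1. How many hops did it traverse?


Given: initial TTL = 128, received TTL = 1
Hops = initial TTL - received TTL
Hops = 128 - 1 = 127

127


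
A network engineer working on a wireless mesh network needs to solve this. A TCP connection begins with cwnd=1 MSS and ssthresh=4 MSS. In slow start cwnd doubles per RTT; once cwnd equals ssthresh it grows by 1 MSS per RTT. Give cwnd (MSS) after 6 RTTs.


RTT 0: cwnd = 1 MSS (initial)
RTT 1: cwnd = 2 MSS (slow start, doubled)
RTT 2: cwnd = 4 MSS (slow start, doubled)
RTT 3: cwnd = 5 MSS (congestion avoidance, +1)
RTT 4: cwnd = 6 MSS (congestion avoidance, +1)
RTT 5: cwnd = 7 MSS (congestion avoidance, +1)
RTT 6: cwnd = 8 MSS (congestion avoidance, +1)

8


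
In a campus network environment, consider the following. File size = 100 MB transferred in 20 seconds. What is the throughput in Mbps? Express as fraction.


Given: file = 100 MB, time = 20 s
File in Mb = 100 * 8 = 800 Mb
Throughput = 800 / 20 Mbps
Throughput = 40 Mbps

40


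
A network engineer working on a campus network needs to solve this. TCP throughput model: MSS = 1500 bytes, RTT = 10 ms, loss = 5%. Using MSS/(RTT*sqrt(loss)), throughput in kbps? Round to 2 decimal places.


Given: MSS = 1500 bytes, RTT = 10 ms, loss = 5%
RTT in seconds = 10 / 1000 = 0.01
Loss rate = 5% = 0.05
sqrt(loss) = sqrt(0.05) = 0.223606797750
Throughput (bytes/s) = 1500 / (0.01 * 0.223606797750) = 670820.3932
Throughput (kbps) = 670820.3932 * 8 / 1000 = 5366.563146 -> 5366.56 kbps (2 dp)

5366.56


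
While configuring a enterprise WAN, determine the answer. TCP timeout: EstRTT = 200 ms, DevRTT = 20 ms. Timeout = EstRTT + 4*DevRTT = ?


Given: EstRTT = 200 ms, DevRTT = 20 ms
Timeout = EstRTT + 4 * DevRTT
4 * DevRTT = 4 * 20 = 80
Timeout = 200 + 80 = 280 ms

280


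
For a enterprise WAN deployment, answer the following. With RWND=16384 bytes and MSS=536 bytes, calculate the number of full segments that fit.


Given: RWND = 16384 bytes, MSS = 536 bytes
Full segments = floor(RWND / MSS)
Full segments = floor(16384 / 536)
Full segments = floor(30.5672) = 30

30


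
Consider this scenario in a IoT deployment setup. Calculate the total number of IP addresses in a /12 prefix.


Given: CIDR prefix /12
Host bits = 32 - 12 = 20
Total addresses = 2^20 = 1048576

1048576


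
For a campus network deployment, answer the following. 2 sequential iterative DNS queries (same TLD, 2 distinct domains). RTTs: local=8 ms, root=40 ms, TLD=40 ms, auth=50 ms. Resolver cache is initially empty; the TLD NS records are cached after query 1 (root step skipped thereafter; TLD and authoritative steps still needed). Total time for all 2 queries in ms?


Lookup 1 (cold cache): local + root + TLD + auth = 8 + 40 + 40 + 50 = 138 ms
Lookups 2..2 (TLD NS cached -> skip root; new domain -> still ask TLD and auth): local + TLD + auth = 8 + 40 + 50 = 98 ms each
Remaining 1 lookups: 1 * 98 = 98 ms
Total = 138 + 98 = 236 ms

236


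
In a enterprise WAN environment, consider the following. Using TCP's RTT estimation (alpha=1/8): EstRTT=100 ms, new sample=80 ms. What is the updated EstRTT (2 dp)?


Given: EstRTT = 100 ms, SampleRTT = 80 ms, alpha = 1/8
New EstRTT = (1 - alpha) * EstRTT + alpha * SampleRTT
(7/8) * 100 = 87.5
(1/8) * 80 = 10
New EstRTT = 87.5 + 10 = 97.5 ms -> 97.50 ms (2 dp)

97.50


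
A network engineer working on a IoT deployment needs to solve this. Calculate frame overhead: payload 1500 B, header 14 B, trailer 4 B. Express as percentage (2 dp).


Given: payload = 1500 B, header = 14 B, trailer = 4 B
Overhead bytes = header + trailer = 14 + 4 = 18
Total frame = payload + overhead = 1500 + 18 = 1518
Overhead % = 18 / 1518 * 100 = 1.1858% -> 1.19% (2 dp)

1.19


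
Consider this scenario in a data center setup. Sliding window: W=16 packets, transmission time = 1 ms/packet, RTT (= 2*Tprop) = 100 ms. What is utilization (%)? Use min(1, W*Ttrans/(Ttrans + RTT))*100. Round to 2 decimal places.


Given: W = 16, Ttrans = 1 ms, RTT = 100 ms (= 2 * Tprop, Tprop = 50 ms)
Cycle time = Ttrans + RTT = 1 + 100 = 101 ms (first packet sent until its ACK returns)
W * Ttrans = 16 * 1 = 16 ms of sending per cycle
W * Ttrans / (Ttrans + RTT) = 16 / 101 = 0.158416
U = min(1, 0.158416) = 0.158416
U% = 15.84%

15.84


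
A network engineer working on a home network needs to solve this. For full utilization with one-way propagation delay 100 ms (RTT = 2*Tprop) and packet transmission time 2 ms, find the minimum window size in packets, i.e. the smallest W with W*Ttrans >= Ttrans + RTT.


Given: Ttrans = 2 ms, RTT = 200 ms (= 2 * Tprop, Tprop = 100 ms)
Time until first ACK returns = Ttrans + RTT = 2 + 200 = 202 ms
Need W * Ttrans >= Ttrans + RTT  ->  W >= (Ttrans + RTT) / Ttrans
(Ttrans + RTT) / Ttrans = 202 / 2 = 101
W_min = ceil(101) = 101

101


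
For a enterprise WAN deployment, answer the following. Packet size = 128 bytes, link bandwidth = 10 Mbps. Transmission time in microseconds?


Given: packet = 128 bytes, bandwidth = 10 Mbps
Packet in bits = 128 * 8 = 1024 bits
Bandwidth = 10 * 10^6 = 10000000 bps
Time = 1024 / 10000000 seconds
Time in us = 1024 * 10^6 / 10000000 = 102.4

102.4


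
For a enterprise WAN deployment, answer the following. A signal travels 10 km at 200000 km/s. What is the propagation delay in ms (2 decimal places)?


Given: distance = 10 km, speed = 200000 km/s
Delay = distance / speed = 10 / 200000 seconds
Delay in ms = 10 * 1000 / 200000
Delay = 0.0500 ms
Rounded to 2 dp = 0.05 ms

0.05


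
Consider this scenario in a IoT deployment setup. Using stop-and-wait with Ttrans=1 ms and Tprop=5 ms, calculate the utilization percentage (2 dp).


Given: Ttrans = 1 ms, Tprop = 5 ms
RTT = 2 * Tprop = 2 * 5 = 10 ms
U = Ttrans / (Ttrans + RTT)
U = 1 / (1 + 10)
U = 1 / 11 = 0.090909
U% = 9.09%

9.09


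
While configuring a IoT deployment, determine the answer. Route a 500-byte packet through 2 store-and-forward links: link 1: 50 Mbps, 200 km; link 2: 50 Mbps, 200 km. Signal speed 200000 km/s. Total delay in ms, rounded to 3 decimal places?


Packet = 500 bytes = 4000 bits. Store-and-forward: sum (t_trans + t_prop) per link.
Link 1: t_trans = 4000/(50*10^6) s = 0.0800 ms; t_prop = 200/200000 s = 1.0000 ms; subtotal = 1.0800 ms
Link 2: t_trans = 4000/(50*10^6) s = 0.0800 ms; t_prop = 200/200000 s = 1.0000 ms; subtotal = 1.0800 ms
End-to-end = 1.0800 + 1.0800 = 2.1600 ms -> 2.160 ms (3 dp)

2.160


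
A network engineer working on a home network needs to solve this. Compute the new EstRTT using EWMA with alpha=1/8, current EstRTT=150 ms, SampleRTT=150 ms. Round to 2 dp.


Given: EstRTT = 150 ms, SampleRTT = 150 ms, alpha = 1/8
New EstRTT = (1 - alpha) * EstRTT + alpha * SampleRTT
(7/8) * 150 = 131.25
(1/8) * 150 = 18.75
New EstRTT = 131.25 + 18.75 = 150 ms -> 150.00 ms (2 dp)

150.00


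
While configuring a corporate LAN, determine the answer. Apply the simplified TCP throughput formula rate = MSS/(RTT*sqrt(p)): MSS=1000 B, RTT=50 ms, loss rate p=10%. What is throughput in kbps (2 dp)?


Given: MSS = 1000 bytes, RTT = 50 ms, loss = 10%
RTT in seconds = 50 / 1000 = 0.05
Loss rate = 10% = 0.1
sqrt(loss) = sqrt(0.1) = 0.316227766017
Throughput (bytes/s) = 1000 / (0.05 * 0.316227766017) = 63245.5532
Throughput (kbps) = 63245.5532 * 8 / 1000 = 505.964426 -> 505.96 kbps (2 dp)

505.96


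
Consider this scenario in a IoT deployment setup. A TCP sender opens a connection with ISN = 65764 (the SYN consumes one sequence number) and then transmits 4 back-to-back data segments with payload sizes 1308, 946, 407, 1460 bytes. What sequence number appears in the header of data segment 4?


The SYN occupies sequence number ISN = 65764, so the first data byte is ISN + 1 = 65765.
SEQ of data segment i = (ISN + 1) + sum of payload sizes of segments 1..i-1.
Segment 1: SEQ = 65765, payload = 1308 bytes
Segment 2: SEQ = 67073, payload = 946 bytes
Segment 3: SEQ = 68019, payload = 407 bytes
Segment 4: SEQ = 68426, payload = 1460 bytes
SEQ of segment 4 = 65765 + 1308 + 946 + 407 = 68426

68426


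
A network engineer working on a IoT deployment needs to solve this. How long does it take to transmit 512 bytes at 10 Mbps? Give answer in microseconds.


Given: packet = 512 bytes, bandwidth = 10 Mbps
Packet in bits = 512 * 8 = 4096 bits
Bandwidth = 10 * 10^6 = 10000000 bps
Time = 4096 / 10000000 seconds
Time in us = 4096 * 10^6 / 10000000 = 409.6

409.6


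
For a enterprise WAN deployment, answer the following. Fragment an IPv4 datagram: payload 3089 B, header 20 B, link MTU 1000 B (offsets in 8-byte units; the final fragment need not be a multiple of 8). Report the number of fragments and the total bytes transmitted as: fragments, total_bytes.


Max data per non-final fragment = floor((MTU - header)/8)*8 = floor((1000 - 20)/8)*8 = floor(980/8)*8 = 976 B
Final fragment needs no 8-byte alignment: it can carry up to MTU - header = 980 B
Non-final fragments needed = ceil((payload - 980) / 976) = ceil(2109/976) = ceil(2.1609) = 3
Number of fragments = 3 + 1 = 4
Fragment sizes (data): 3 * 976 B + 161 B (last, 161 <= 980 OK)
Total bytes sent = payload + n_frags * header = 3089 + 4*20 = 3089 + 80 = 3169 B

4, 3169


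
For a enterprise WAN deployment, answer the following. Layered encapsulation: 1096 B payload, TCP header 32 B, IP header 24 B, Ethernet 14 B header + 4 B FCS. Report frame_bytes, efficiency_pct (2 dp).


TCP segment = 1096 + 32 = 1128 B
IP packet = 1128 + 24 = 1152 B
Ethernet frame = 1152 + 14 + 4 = 1170 B
Efficiency = app / frame = 1096 / 1170 = 0.936752 = 93.6752% -> 93.68% (2 dp)

1170, 93.68


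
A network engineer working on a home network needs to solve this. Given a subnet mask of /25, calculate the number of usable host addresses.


Given: subnet mask /25
Host bits = 32 - 25 = 7
Total addresses = 2^7 = 128
Usable hosts = 128 - 2 (network + broadcast) = 126

126


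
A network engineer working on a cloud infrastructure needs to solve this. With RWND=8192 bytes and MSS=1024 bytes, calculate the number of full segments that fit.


Given: RWND = 8192 bytes, MSS = 1024 bytes
Full segments = floor(RWND / MSS)
Full segments = floor(8192 / 1024)
Full segments = floor(8.0) = 8

8


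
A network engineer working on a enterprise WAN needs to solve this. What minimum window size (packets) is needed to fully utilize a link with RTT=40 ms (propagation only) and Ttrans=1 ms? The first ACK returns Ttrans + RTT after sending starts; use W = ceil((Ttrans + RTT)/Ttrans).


Given: Ttrans = 1 ms, RTT = 40 ms (= 2 * Tprop, Tprop = 20 ms)
Time until first ACK returns = Ttrans + RTT = 1 + 40 = 41 ms
Need W * Ttrans >= Ttrans + RTT  ->  W >= (Ttrans + RTT) / Ttrans
(Ttrans + RTT) / Ttrans = 41 / 1 = 41
W_min = ceil(41) = 41

41


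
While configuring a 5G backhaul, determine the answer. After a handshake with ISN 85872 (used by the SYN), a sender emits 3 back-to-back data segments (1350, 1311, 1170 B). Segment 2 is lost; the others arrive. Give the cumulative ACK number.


SYN uses sequence number 85872; first data byte = ISN + 1 = 85873.
Segment 1: SEQ = 85873, len = 1350 B, covers [85873, 87222]
Segment 2: SEQ = 87223, len = 1311 B, covers [87223, 88533] [LOST]
Segment 3: SEQ = 88534, len = 1170 B, covers [88534, 89703]
In-order data received: bytes [85873, 87222] (segments 1..1).
Segment 2 missing -> gap begins at byte 87223; later segments buffered out of order.
Cumulative ACK = next expected in-order byte = 85873 + 1350 = 87223

87223


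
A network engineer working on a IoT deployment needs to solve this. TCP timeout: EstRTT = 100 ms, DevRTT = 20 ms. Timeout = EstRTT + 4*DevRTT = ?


Given: EstRTT = 100 ms, DevRTT = 20 ms
Timeout = EstRTT + 4 * DevRTT
4 * DevRTT = 4 * 20 = 80
Timeout = 100 + 80 = 180 ms

180


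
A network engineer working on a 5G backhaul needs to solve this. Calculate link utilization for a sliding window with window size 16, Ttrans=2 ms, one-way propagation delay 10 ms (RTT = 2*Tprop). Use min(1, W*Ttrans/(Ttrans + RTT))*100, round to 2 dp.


Given: W = 16, Ttrans = 2 ms, RTT = 20 ms (= 2 * Tprop, Tprop = 10 ms)
Cycle time = Ttrans + RTT = 2 + 20 = 22 ms (first packet sent until its ACK returns)
W * Ttrans = 16 * 2 = 32 ms of sending per cycle
W * Ttrans / (Ttrans + RTT) = 32 / 22 = 1.454545
U = min(1, 1.454545) = 1.000000
U% = 100.00%

100.00


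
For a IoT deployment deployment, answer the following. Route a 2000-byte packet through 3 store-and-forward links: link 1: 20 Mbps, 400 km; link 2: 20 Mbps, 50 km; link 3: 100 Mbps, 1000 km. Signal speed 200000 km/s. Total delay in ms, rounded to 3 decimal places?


Packet = 2000 bytes = 16000 bits. Store-and-forward: sum (t_trans + t_prop) per link.
Link 1: t_trans = 16000/(20*10^6) s = 0.8000 ms; t_prop = 400/200000 s = 2.0000 ms; subtotal = 2.8000 ms
Link 2: t_trans = 16000/(20*10^6) s = 0.8000 ms; t_prop = 50/200000 s = 0.2500 ms; subtotal = 1.0500 ms
Link 3: t_trans = 16000/(100*10^6) s = 0.1600 ms; t_prop = 1000/200000 s = 5.0000 ms; subtotal = 5.1600 ms
End-to-end = 2.8000 + 1.0500 + 5.1600 = 9.0100 ms -> 9.010 ms (3 dp)

9.010


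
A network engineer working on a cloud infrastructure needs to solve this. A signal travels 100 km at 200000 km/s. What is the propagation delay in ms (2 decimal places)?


Given: distance = 100 km, speed = 200000 km/s
Delay = distance / speed = 100 / 200000 seconds
Delay in ms = 100 * 1000 / 200000
Delay = 0.5000 ms
Rounded to 2 dp = 0.50 ms

0.50


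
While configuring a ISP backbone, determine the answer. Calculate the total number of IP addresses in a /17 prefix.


Given: CIDR prefix /17
Host bits = 32 - 17 = 15
Total addresses = 2^15 = 32768

32768


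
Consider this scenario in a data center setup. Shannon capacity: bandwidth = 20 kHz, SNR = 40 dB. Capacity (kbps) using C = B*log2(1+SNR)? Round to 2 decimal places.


Given: B = 20 kHz, SNR = 40 dB
SNR linear = 10^(40/10) = 10000
1 + SNR = 10001
log2(10001) = 13.2878566418
C = 20 * 1000 * 13.2878566418 = 265757.1328 bps
C = 265.757133 kbps -> 265.76 kbps (2 dp)

265.76


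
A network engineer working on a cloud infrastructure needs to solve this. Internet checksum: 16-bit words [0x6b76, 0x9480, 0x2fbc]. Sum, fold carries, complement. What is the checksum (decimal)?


Given words: [0x6b76, 0x9480, 0x2fbc]
Step 1: Sum all words
Raw sum = 27510 + 38016 + 12220 = 77746
Step 2: Fold carry: (12210 + 1) = 12211
One's complement = ~12211 & 0xFFFF = 53324

53324


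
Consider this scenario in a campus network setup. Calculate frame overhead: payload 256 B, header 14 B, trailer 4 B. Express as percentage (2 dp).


Given: payload = 256 B, header = 14 B, trailer = 4 B
Overhead bytes = header + trailer = 14 + 4 = 18
Total frame = payload + overhead = 256 + 18 = 274
Overhead % = 18 / 274 * 100 = 6.5693% -> 6.57% (2 dp)

6.57


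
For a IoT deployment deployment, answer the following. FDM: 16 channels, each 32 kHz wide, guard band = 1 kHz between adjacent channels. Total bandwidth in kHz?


Given: 16 channels, 32 kHz each, guard = 1 kHz
Channel bandwidth = 16 * 32 = 512 kHz
Guard bands = 15 gaps * 1 kHz = 15 kHz
Total = 512 + 15 = 527 kHz

527


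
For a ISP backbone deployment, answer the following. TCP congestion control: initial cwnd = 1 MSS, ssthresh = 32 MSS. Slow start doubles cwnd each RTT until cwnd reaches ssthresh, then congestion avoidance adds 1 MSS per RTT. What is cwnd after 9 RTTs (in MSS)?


RTT 0: cwnd = 1 MSS (initial)
RTT 1: cwnd = 2 MSS (slow start, doubled)
RTT 2: cwnd = 4 MSS (slow start, doubled)
RTT 3: cwnd = 8 MSS (slow start, doubled)
RTT 4: cwnd = 16 MSS (slow start, doubled)
RTT 5: cwnd = 32 MSS (slow start, doubled)
RTT 6: cwnd = 33 MSS (congestion avoidance, +1)
RTT 7: cwnd = 34 MSS (congestion avoidance, +1)
RTT 8: cwnd = 35 MSS (congestion avoidance, +1)
RTT 9: cwnd = 36 MSS (congestion avoidance, +1)

36


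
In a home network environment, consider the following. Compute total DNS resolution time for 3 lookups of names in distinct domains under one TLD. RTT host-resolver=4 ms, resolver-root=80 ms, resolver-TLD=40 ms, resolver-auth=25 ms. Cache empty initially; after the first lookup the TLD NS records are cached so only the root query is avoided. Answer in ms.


Lookup 1 (cold cache): local + root + TLD + auth = 4 + 80 + 40 + 25 = 149 ms
Lookups 2..3 (TLD NS cached -> skip root; new domain -> still ask TLD and auth): local + TLD + auth = 4 + 40 + 25 = 69 ms each
Remaining 2 lookups: 2 * 69 = 138 ms
Total = 149 + 138 = 287 ms

287


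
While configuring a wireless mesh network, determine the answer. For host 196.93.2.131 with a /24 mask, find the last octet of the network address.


Given: IP = 196.93.2.131, prefix = /24
Subnet mask = 255.255.255.0
Last octet of IP: 131
Last octet of mask: 0
Network last octet = 131 AND 0 = 0

0


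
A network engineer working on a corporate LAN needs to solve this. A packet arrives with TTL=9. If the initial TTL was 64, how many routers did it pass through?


Given: initial TTL = 64, received TTL = 9
Hops = initial TTL - received TTL
Hops = 64 - 9 = 55

55


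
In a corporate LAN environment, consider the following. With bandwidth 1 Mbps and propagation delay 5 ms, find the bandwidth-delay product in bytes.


Given: bandwidth = 1 Mbps, delay = 5 ms
BDP in bits = 1 * 10^6 * 5 / 1000
BDP in bits = 5000
BDP in bytes = 5000 / 8 = 625

625
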